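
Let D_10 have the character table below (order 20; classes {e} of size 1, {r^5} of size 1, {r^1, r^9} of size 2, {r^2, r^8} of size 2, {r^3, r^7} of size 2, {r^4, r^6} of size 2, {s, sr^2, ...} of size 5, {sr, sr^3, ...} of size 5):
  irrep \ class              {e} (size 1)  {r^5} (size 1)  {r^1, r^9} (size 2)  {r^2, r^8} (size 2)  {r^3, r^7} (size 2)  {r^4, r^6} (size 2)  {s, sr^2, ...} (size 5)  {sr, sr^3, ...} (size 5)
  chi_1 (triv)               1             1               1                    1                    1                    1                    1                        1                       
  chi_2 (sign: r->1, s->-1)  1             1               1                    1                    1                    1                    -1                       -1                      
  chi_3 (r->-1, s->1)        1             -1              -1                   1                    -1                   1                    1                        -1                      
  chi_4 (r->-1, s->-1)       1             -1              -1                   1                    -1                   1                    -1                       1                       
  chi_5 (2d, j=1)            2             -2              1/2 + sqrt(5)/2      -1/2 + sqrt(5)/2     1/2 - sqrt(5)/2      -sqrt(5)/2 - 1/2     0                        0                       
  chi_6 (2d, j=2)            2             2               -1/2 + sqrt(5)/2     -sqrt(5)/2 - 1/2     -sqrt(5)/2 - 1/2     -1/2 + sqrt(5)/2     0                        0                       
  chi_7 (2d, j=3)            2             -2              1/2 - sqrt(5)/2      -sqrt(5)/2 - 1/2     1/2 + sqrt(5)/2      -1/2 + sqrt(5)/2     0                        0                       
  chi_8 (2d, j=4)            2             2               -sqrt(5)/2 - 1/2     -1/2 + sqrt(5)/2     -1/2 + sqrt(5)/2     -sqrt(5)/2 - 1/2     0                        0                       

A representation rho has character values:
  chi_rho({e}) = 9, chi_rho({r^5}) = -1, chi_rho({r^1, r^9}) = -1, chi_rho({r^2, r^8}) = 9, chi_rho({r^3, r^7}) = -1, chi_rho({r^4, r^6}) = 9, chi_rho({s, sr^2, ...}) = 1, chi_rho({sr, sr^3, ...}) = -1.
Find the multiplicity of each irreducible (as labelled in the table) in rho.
Multiplicities: chi_1: 2, chi_2: 2, chi_3: 3, chi_4: 2, chi_5: 0, chi_6: 0, chi_7: 0, chi_8: 0.

Justification: Use <chi_rho, chi> = (1/|G|) sum_C |C| * chi_rho(C) * conj(chi(C)) with |G| = 20 for each irreducible chi in the table:
  <chi_rho, chi_1> = (1/20)[1*(9)*conj(1) + 1*(-1)*conj(1) + 2*(-1)*conj(1) + 2*(9)*conj(1) + 2*(-1)*conj(1) + 2*(9)*conj(1) + 5*(1)*conj(1) + 5*(-1)*conj(1)]
      = (1/20)[(9) + (-1) + (-2) + (18) + (-2) + (18) + (5) + (-5)] = 40/20 = 2
  <chi_rho, chi_2> = (1/20)[1*(9)*conj(1) + 1*(-1)*conj(1) + 2*(-1)*conj(1) + 2*(9)*conj(1) + 2*(-1)*conj(1) + 2*(9)*conj(1) + 5*(1)*conj(-1) + 5*(-1)*conj(-1)]
      = (1/20)[(9) + (-1) + (-2) + (18) + (-2) + (18) + (-5) + (5)] = 40/20 = 2
  <chi_rho, chi_3> = (1/20)[1*(9)*conj(1) + 1*(-1)*conj(-1) + 2*(-1)*conj(-1) + 2*(9)*conj(1) + 2*(-1)*conj(-1) + 2*(9)*conj(1) + 5*(1)*conj(1) + 5*(-1)*conj(-1)]
      = (1/20)[(9) + (1) + (2) + (18) + (2) + (18) + (5) + (5)] = 60/20 = 3
  <chi_rho, chi_4> = (1/20)[1*(9)*conj(1) + 1*(-1)*conj(-1) + 2*(-1)*conj(-1) + 2*(9)*conj(1) + 2*(-1)*conj(-1) + 2*(9)*conj(1) + 5*(1)*conj(-1) + 5*(-1)*conj(1)]
      = (1/20)[(9) + (1) + (2) + (18) + (2) + (18) + (-5) + (-5)] = 40/20 = 2
  <chi_rho, chi_5> = (1/20)[1*(9)*conj(2) + 1*(-1)*conj(-2) + 2*(-1)*conj(1/2 + sqrt(5)/2) + 2*(9)*conj(-1/2 + sqrt(5)/2) + 2*(-1)*conj(1/2 - sqrt(5)/2) + 2*(9)*conj(-sqrt(5)/2 - 1/2) + 5*(1)*conj(0) + 5*(-1)*conj(0)]
      = (1/20)[(18) + (2) + (-sqrt(5) - 1) + (-9 + 9*sqrt(5)) + (-1 + sqrt(5)) + (-9*sqrt(5) - 9) + (0) + (0)] = 0/20 = 0
  <chi_rho, chi_6> = (1/20)[1*(9)*conj(2) + 1*(-1)*conj(2) + 2*(-1)*conj(-1/2 + sqrt(5)/2) + 2*(9)*conj(-sqrt(5)/2 - 1/2) + 2*(-1)*conj(-sqrt(5)/2 - 1/2) + 2*(9)*conj(-1/2 + sqrt(5)/2) + 5*(1)*conj(0) + 5*(-1)*conj(0)]
      = (1/20)[(18) + (-2) + (1 - sqrt(5)) + (-9*sqrt(5) - 9) + (1 + sqrt(5)) + (-9 + 9*sqrt(5)) + (0) + (0)] = 0/20 = 0
  <chi_rho, chi_7> = (1/20)[1*(9)*conj(2) + 1*(-1)*conj(-2) + 2*(-1)*conj(1/2 - sqrt(5)/2) + 2*(9)*conj(-sqrt(5)/2 - 1/2) + 2*(-1)*conj(1/2 + sqrt(5)/2) + 2*(9)*conj(-1/2 + sqrt(5)/2) + 5*(1)*conj(0) + 5*(-1)*conj(0)]
      = (1/20)[(18) + (2) + (-1 + sqrt(5)) + (-9*sqrt(5) - 9) + (-sqrt(5) - 1) + (-9 + 9*sqrt(5)) + (0) + (0)] = 0/20 = 0
  <chi_rho, chi_8> = (1/20)[1*(9)*conj(2) + 1*(-1)*conj(2) + 2*(-1)*conj(-sqrt(5)/2 - 1/2) + 2*(9)*conj(-1/2 + sqrt(5)/2) + 2*(-1)*conj(-1/2 + sqrt(5)/2) + 2*(9)*conj(-sqrt(5)/2 - 1/2) + 5*(1)*conj(0) + 5*(-1)*conj(0)]
      = (1/20)[(18) + (-2) + (1 + sqrt(5)) + (-9 + 9*sqrt(5)) + (1 - sqrt(5)) + (-9*sqrt(5) - 9) + (0) + (0)] = 0/20 = 0
Dimension check: dim(rho) = sum (mult * dim) = 2*1 + 2*1 + 3*1 + 2*1 + 0*2 + 0*2 + 0*2 + 0*2 = 9 = chi_rho(e) = 9.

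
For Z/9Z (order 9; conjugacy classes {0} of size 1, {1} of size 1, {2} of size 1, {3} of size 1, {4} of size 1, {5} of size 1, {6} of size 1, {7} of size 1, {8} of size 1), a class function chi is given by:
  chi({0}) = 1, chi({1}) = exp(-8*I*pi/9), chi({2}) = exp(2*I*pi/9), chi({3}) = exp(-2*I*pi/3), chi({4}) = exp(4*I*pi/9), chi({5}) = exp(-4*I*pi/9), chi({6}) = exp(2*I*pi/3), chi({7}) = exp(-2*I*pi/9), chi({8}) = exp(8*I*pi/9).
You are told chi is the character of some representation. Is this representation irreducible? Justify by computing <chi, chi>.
Irreducible: <chi, chi> = 1.

Working: <chi, chi> = (1/|G|) sum_C |C| * |chi(C)|^2 = (1/9)[1*|1|^2 + 1*|exp(-8*I*pi/9)|^2 + 1*|exp(2*I*pi/9)|^2 + 1*|exp(-2*I*pi/3)|^2 + 1*|exp(4*I*pi/9)|^2 + 1*|exp(-4*I*pi/9)|^2 + 1*|exp(2*I*pi/3)|^2 + 1*|exp(-2*I*pi/9)|^2 + 1*|exp(8*I*pi/9)|^2]
  = (1/9)[(1) + (1) + (1) + (1) + (1) + (1) + (1) + (1) + (1)] = 9/9 = 1.
(Exp terms are combined using exp(i*s)*conj(exp(i*t)) = exp(i*(s-t)), and sums of them are collapsed using the identity that for every m > 1 the m distinct m-th roots of unity sum to 0, e.g. 1 + exp(2*I*pi/3) + exp(-2*I*pi/3) = 0.)
A character is irreducible iff <chi, chi> = 1, so this representation is irreducible.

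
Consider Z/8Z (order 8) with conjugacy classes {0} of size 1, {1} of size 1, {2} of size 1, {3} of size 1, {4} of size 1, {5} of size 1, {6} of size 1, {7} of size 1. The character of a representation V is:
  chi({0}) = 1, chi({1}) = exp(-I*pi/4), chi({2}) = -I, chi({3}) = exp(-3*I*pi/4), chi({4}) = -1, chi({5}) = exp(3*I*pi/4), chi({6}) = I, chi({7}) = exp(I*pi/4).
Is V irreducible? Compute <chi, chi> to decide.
Irreducible: <chi, chi> = 1.

Justification: <chi, chi> = (1/|G|) sum_C |C| * |chi(C)|^2 = (1/8)[1*|1|^2 + 1*|exp(-I*pi/4)|^2 + 1*|-I|^2 + 1*|exp(-3*I*pi/4)|^2 + 1*|-1|^2 + 1*|exp(3*I*pi/4)|^2 + 1*|I|^2 + 1*|exp(I*pi/4)|^2]
  = (1/8)[(1) + (1) + (1) + (1) + (1) + (1) + (1) + (1)] = 8/8 = 1.
(Exp terms are combined using exp(i*s)*conj(exp(i*t)) = exp(i*(s-t)), and sums of them are collapsed using the identity that for every m > 1 the m distinct m-th roots of unity sum to 0, e.g. 1 + exp(2*I*pi/3) + exp(-2*I*pi/3) = 0.)
A character is irreducible iff <chi, chi> = 1, so this representation is irreducible.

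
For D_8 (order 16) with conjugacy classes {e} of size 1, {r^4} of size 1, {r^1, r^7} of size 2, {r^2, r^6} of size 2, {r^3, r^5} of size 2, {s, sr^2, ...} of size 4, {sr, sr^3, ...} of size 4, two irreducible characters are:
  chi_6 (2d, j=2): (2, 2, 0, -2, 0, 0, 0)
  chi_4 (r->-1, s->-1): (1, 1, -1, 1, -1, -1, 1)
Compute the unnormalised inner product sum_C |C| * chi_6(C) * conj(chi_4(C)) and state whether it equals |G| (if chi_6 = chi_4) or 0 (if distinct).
Sum = 0; so <chi_6, chi_4> = 0 (distinct irreducibles are orthogonal).

Justification: Compute term by term over conjugacy classes (|C| * chi_6(C) * conj(chi_4(C))):
  1*(2)*conj(1) + 1*(2)*conj(1) + 2*(0)*conj(-1) + 2*(-2)*conj(1) + 2*(0)*conj(-1) + 4*(0)*conj(-1) + 4*(0)*conj(1)
  = (2) + (2) + (0) + (-4) + (0) + (0) + (0)
  = 0.
Dividing by |G| = 16 gives 0/16 = 0, matching the row-orthogonality relation <chi_6, chi_4> = [chi_6 = chi_4].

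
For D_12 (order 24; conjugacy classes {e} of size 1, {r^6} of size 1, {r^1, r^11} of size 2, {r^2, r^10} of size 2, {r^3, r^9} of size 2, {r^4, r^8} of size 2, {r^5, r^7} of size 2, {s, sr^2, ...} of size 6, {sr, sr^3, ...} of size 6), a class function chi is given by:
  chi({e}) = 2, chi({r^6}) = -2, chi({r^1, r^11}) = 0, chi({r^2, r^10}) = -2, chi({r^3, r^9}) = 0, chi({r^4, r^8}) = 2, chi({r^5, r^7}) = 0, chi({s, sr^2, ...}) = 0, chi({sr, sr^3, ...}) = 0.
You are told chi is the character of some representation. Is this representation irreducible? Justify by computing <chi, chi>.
Irreducible: <chi, chi> = 1.

Reasoning: <chi, chi> = (1/|G|) sum_C |C| * |chi(C)|^2 = (1/24)[1*|2|^2 + 1*|-2|^2 + 2*|0|^2 + 2*|-2|^2 + 2*|0|^2 + 2*|2|^2 + 2*|0|^2 + 6*|0|^2 + 6*|0|^2]
  = (1/24)[(4) + (4) + (0) + (8) + (0) + (8) + (0) + (0) + (0)] = 24/24 = 1.
A character is irreducible iff <chi, chi> = 1, so this representation is irreducible.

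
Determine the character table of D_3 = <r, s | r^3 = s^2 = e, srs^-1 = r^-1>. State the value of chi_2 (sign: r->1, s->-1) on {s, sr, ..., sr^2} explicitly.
Conjugacy classes: {e} of size 1, {r^1, r^2} of size 2, {s, sr, ..., sr^2} of size 3.
Character table:
  irrep \ class              {e} (size 1)  {r^1, r^2} (size 2)  {s, sr, ..., sr^2} (size 3)
  chi_1 (triv)               1             1                    1                          
  chi_2 (sign: r->1, s->-1)  1             1                    -1                         
  chi_3 (2d, j=1)            2             -1                   0                          

Spot check: chi_2 (sign: r->1, s->-1) on {s, sr, ..., sr^2} = -1.

Details: D_3 has order 2*3 = 6 with 3 conjugacy classes, hence 3 irreducibles. Sum of squared dims 1 + 1 + 4 = 6 = |G|. Linear characters come from the abelianisation; the 2-dimensional irreps have character r^k -> 2*cos(2*pi*j*k/3), reflections -> 0.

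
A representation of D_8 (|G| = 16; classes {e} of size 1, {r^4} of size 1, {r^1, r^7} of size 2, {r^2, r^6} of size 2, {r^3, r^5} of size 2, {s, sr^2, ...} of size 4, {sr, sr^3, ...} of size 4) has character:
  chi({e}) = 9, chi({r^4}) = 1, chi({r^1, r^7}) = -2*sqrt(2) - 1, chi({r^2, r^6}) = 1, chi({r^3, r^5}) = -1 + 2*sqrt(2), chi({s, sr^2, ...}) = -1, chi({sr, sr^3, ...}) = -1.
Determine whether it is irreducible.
Not irreducible (reducible): <chi, chi> = 8 > 1.

Why: <chi, chi> = (1/|G|) sum_C |C| * |chi(C)|^2 = (1/16)[1*|9|^2 + 1*|1|^2 + 2*|-2*sqrt(2) - 1|^2 + 2*|1|^2 + 2*|-1 + 2*sqrt(2)|^2 + 4*|-1|^2 + 4*|-1|^2]
  = (1/16)[(81) + (1) + (8*sqrt(2) + 18) + (2) + (18 - 8*sqrt(2)) + (4) + (4)] = 128/16 = 8.
A character is irreducible iff <chi, chi> = 1, so this representation is reducible.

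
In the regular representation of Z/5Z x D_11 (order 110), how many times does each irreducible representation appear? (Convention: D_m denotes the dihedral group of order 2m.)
Each irreducible V_i of dimension d_i appears with multiplicity d_i, i.e. rho_reg = (direct sum over all irreducibles V_i) d_i V_i. The irreducible dimensions for Z/5Z x D_11 are 1, 1, 1, 1, 1, 1, 1, 1, 1, 1, 2, 2, 2, 2, 2, 2, 2, 2, 2, 2, 2, 2, 2, 2, 2, 2, 2, 2, 2, 2, 2, 2, 2, 2, 2: 10 irreducibles of dimension 1, each with multiplicity 1; 25 irreducibles of dimension 2, each with multiplicity 2. Total dimension 10*1*1 + 25*2*2 = 110 = |G|.

Reasoning: General theorem: in the regular representation of a finite group G, each irreducible appears with multiplicity equal to its dimension. Check: dim(rho_reg) = sum d_i^2 = 1 + 1 + 1 + 1 + 1 + 1 + 1 + 1 + 1 + 1 + 4 + 4 + 4 + 4 + 4 + 4 + 4 + 4 + 4 + 4 + 4 + 4 + 4 + 4 + 4 + 4 + 4 + 4 + 4 + 4 + 4 + 4 + 4 + 4 + 4 = 110 = |G|.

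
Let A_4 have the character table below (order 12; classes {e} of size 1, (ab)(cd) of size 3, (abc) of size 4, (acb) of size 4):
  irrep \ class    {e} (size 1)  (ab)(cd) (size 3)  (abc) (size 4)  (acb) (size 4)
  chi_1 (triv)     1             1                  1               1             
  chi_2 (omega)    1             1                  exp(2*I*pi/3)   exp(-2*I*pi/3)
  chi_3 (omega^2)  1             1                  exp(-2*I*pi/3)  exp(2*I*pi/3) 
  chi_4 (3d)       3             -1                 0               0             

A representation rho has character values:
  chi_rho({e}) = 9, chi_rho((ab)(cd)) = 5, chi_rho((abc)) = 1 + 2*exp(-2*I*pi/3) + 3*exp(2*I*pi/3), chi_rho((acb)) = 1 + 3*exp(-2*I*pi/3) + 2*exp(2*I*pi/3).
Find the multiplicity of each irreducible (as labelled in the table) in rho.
Multiplicities: chi_1: 1, chi_2: 3, chi_3: 2, chi_4: 1.

Details: Use <chi_rho, chi> = (1/|G|) sum_C |C| * chi_rho(C) * conj(chi(C)) with |G| = 12 for each irreducible chi in the table:
  <chi_rho, chi_1> = (1/12)[1*(9)*conj(1) + 3*(5)*conj(1) + 4*(1 + 2*exp(-2*I*pi/3) + 3*exp(2*I*pi/3))*conj(1) + 4*(1 + 3*exp(-2*I*pi/3) + 2*exp(2*I*pi/3))*conj(1)]
      = (1/12)[(9) + (15) + (4 + 8*exp(-2*I*pi/3) + 12*exp(2*I*pi/3)) + (4 + 12*exp(-2*I*pi/3) + 8*exp(2*I*pi/3))] = 12/12 = 1
  <chi_rho, chi_2> = (1/12)[1*(9)*conj(1) + 3*(5)*conj(1) + 4*(1 + 2*exp(-2*I*pi/3) + 3*exp(2*I*pi/3))*conj(exp(2*I*pi/3)) + 4*(1 + 3*exp(-2*I*pi/3) + 2*exp(2*I*pi/3))*conj(exp(-2*I*pi/3))]
      = (1/12)[(9) + (15) + (12 + 4*exp(-2*I*pi/3) + 8*exp(2*I*pi/3)) + (12 + 8*exp(-2*I*pi/3) + 4*exp(2*I*pi/3))] = 36/12 = 3
  <chi_rho, chi_3> = (1/12)[1*(9)*conj(1) + 3*(5)*conj(1) + 4*(1 + 2*exp(-2*I*pi/3) + 3*exp(2*I*pi/3))*conj(exp(-2*I*pi/3)) + 4*(1 + 3*exp(-2*I*pi/3) + 2*exp(2*I*pi/3))*conj(exp(2*I*pi/3))]
      = (1/12)[(9) + (15) + (8 + 12*exp(-2*I*pi/3) + 4*exp(2*I*pi/3)) + (8 + 4*exp(-2*I*pi/3) + 12*exp(2*I*pi/3))] = 24/12 = 2
  <chi_rho, chi_4> = (1/12)[1*(9)*conj(3) + 3*(5)*conj(-1) + 4*(1 + 2*exp(-2*I*pi/3) + 3*exp(2*I*pi/3))*conj(0) + 4*(1 + 3*exp(-2*I*pi/3) + 2*exp(2*I*pi/3))*conj(0)]
      = (1/12)[(27) + (-15) + (0) + (0)] = 12/12 = 1
(Exp terms are combined using exp(i*s)*conj(exp(i*t)) = exp(i*(s-t)), and sums of them are collapsed using the identity that for every m > 1 the m distinct m-th roots of unity sum to 0, e.g. 1 + exp(2*I*pi/3) + exp(-2*I*pi/3) = 0.)
Dimension check: dim(rho) = sum (mult * dim) = 1*1 + 3*1 + 2*1 + 1*3 = 9 = chi_rho(e) = 9.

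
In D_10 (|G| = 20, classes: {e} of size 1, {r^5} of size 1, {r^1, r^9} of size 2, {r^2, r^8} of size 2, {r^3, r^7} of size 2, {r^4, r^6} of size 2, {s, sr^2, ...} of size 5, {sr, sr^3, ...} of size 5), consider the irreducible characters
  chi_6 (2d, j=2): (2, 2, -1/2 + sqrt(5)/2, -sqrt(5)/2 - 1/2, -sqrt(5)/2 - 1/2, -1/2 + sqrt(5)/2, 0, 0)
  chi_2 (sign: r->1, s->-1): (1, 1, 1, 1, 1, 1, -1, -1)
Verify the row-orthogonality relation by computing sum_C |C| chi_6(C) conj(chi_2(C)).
Sum = 0; so <chi_6, chi_2> = 0 (distinct irreducibles are orthogonal).

Derivation: Compute term by term over conjugacy classes (|C| * chi_6(C) * conj(chi_2(C))):
  1*(2)*conj(1) + 1*(2)*conj(1) + 2*(-1/2 + sqrt(5)/2)*conj(1) + 2*(-sqrt(5)/2 - 1/2)*conj(1) + 2*(-sqrt(5)/2 - 1/2)*conj(1) + 2*(-1/2 + sqrt(5)/2)*conj(1) + 5*(0)*conj(-1) + 5*(0)*conj(-1)
  = (2) + (2) + (-1 + sqrt(5)) + (-sqrt(5) - 1) + (-sqrt(5) - 1) + (-1 + sqrt(5)) + (0) + (0)
  = 0.
Dividing by |G| = 20 gives 0/20 = 0, matching the row-orthogonality relation <chi_6, chi_2> = [chi_6 = chi_2].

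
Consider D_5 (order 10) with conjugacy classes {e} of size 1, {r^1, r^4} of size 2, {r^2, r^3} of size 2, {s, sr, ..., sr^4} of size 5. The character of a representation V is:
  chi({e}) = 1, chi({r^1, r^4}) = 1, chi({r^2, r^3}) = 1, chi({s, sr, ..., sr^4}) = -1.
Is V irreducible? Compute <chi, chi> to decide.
Irreducible: <chi, chi> = 1.

Solution. <chi, chi> = (1/|G|) sum_C |C| * |chi(C)|^2 = (1/10)[1*|1|^2 + 2*|1|^2 + 2*|1|^2 + 5*|-1|^2]
  = (1/10)[(1) + (2) + (2) + (5)] = 10/10 = 1.
A character is irreducible iff <chi, chi> = 1, so this representation is irreducible.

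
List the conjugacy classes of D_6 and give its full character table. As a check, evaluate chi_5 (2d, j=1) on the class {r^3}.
Conjugacy classes: {e} of size 1, {r^3} of size 1, {r^1, r^5} of size 2, {r^2, r^4} of size 2, {s, sr^2, ...} of size 3, {sr, sr^3, ...} of size 3.
Character table:
  irrep \ class              {e} (size 1)  {r^3} (size 1)  {r^1, r^5} (size 2)  {r^2, r^4} (size 2)  {s, sr^2, ...} (size 3)  {sr, sr^3, ...} (size 3)
  chi_1 (triv)               1             1               1                    1                    1                        1                       
  chi_2 (sign: r->1, s->-1)  1             1               1                    1                    -1                       -1                      
  chi_3 (r->-1, s->1)        1             -1              -1                   1                    1                        -1                      
  chi_4 (r->-1, s->-1)       1             -1              -1                   1                    -1                       1                       
  chi_5 (2d, j=1)            2             -2              1                    -1                   0                        0                       
  chi_6 (2d, j=2)            2             2               -1                   -1                   0                        0                       

Spot check: chi_5 (2d, j=1) on {r^3} = -2.

Working: D_6 has order 2*6 = 12 with 6 conjugacy classes, hence 6 irreducibles. Sum of squared dims 1 + 1 + 1 + 1 + 4 + 4 = 12 = |G|. Linear characters come from the abelianisation; the 2-dimensional irreps have character r^k -> 2*cos(2*pi*j*k/6), reflections -> 0.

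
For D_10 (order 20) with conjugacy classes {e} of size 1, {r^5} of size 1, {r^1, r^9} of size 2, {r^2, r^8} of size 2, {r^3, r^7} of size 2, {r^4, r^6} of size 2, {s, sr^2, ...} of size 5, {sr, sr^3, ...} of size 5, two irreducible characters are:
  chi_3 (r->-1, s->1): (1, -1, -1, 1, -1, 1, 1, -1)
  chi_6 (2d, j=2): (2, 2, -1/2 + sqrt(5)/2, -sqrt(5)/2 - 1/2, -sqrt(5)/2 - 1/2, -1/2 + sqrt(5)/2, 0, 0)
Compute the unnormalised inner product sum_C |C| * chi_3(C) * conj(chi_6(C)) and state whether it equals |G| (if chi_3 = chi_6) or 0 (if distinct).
Sum = 0; so <chi_3, chi_6> = 0 (distinct irreducibles are orthogonal).

Justification: Compute term by term over conjugacy classes (|C| * chi_3(C) * conj(chi_6(C))):
  1*(1)*conj(2) + 1*(-1)*conj(2) + 2*(-1)*conj(-1/2 + sqrt(5)/2) + 2*(1)*conj(-sqrt(5)/2 - 1/2) + 2*(-1)*conj(-sqrt(5)/2 - 1/2) + 2*(1)*conj(-1/2 + sqrt(5)/2) + 5*(1)*conj(0) + 5*(-1)*conj(0)
  = (2) + (-2) + (1 - sqrt(5)) + (-sqrt(5) - 1) + (1 + sqrt(5)) + (-1 + sqrt(5)) + (0) + (0)
  = 0.
Dividing by |G| = 20 gives 0/20 = 0, matching the row-orthogonality relation <chi_3, chi_6> = [chi_3 = chi_6].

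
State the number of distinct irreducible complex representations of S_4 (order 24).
5

The number of irreducible complex representations of a finite group equals its number of conjugacy classes. Conjugacy classes in S_4 correspond to cycle types, i.e. partitions of 4; there are p(4) = 5 of them, so S_4 (order 24) has exactly 5 irreducible complex representations.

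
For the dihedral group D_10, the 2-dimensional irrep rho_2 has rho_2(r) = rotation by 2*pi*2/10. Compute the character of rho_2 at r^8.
chi_{rho_2}(r^8) = 2*cos(2*pi*2*8/10) = -sqrt(5)/2 - 1/2

Derivation: rho_2(r^8) is rotation by angle 2*pi*2*8/10, whose trace is 2*cos(2*pi*2*8/10) = -sqrt(5)/2 - 1/2.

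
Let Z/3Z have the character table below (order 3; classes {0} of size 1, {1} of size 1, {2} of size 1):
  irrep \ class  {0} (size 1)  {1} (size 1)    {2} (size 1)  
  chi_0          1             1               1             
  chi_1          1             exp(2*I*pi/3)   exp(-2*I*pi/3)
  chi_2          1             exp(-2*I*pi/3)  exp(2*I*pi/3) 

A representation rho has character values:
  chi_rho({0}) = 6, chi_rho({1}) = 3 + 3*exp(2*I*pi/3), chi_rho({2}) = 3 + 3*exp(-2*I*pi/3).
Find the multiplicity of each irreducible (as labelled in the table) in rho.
Multiplicities: chi_0: 3, chi_1: 3, chi_2: 0.

Solution. Use <chi_rho, chi> = (1/|G|) sum_C |C| * chi_rho(C) * conj(chi(C)) with |G| = 3 for each irreducible chi in the table:
  <chi_rho, chi_0> = (1/3)[1*(6)*conj(1) + 1*(3 + 3*exp(2*I*pi/3))*conj(1) + 1*(3 + 3*exp(-2*I*pi/3))*conj(1)]
      = (1/3)[(6) + (3 + 3*exp(2*I*pi/3)) + (3 + 3*exp(-2*I*pi/3))] = 9/3 = 3
  <chi_rho, chi_1> = (1/3)[1*(6)*conj(1) + 1*(3 + 3*exp(2*I*pi/3))*conj(exp(2*I*pi/3)) + 1*(3 + 3*exp(-2*I*pi/3))*conj(exp(-2*I*pi/3))]
      = (1/3)[(6) + (3 + 3*exp(-2*I*pi/3)) + (3 + 3*exp(2*I*pi/3))] = 9/3 = 3
  <chi_rho, chi_2> = (1/3)[1*(6)*conj(1) + 1*(3 + 3*exp(2*I*pi/3))*conj(exp(-2*I*pi/3)) + 1*(3 + 3*exp(-2*I*pi/3))*conj(exp(2*I*pi/3))]
      = (1/3)[(6) + (-3) + (-3)] = 0/3 = 0
(Exp terms are combined using exp(i*s)*conj(exp(i*t)) = exp(i*(s-t)), and sums of them are collapsed using the identity that for every m > 1 the m distinct m-th roots of unity sum to 0, e.g. 1 + exp(2*I*pi/3) + exp(-2*I*pi/3) = 0.)
Dimension check: dim(rho) = sum (mult * dim) = 3*1 + 3*1 + 0*1 = 6 = chi_rho(e) = 6.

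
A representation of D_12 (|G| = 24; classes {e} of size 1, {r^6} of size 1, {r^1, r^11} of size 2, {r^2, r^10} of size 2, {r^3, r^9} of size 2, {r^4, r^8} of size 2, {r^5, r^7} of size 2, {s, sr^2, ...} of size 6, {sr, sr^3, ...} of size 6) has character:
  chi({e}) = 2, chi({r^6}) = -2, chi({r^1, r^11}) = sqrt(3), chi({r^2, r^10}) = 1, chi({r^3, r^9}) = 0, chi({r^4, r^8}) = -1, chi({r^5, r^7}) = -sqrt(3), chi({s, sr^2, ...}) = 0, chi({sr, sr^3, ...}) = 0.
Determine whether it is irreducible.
Irreducible: <chi, chi> = 1.

Argument: <chi, chi> = (1/|G|) sum_C |C| * |chi(C)|^2 = (1/24)[1*|2|^2 + 1*|-2|^2 + 2*|sqrt(3)|^2 + 2*|1|^2 + 2*|0|^2 + 2*|-1|^2 + 2*|-sqrt(3)|^2 + 6*|0|^2 + 6*|0|^2]
  = (1/24)[(4) + (4) + (6) + (2) + (0) + (2) + (6) + (0) + (0)] = 24/24 = 1.
A character is irreducible iff <chi, chi> = 1, so this representation is irreducible.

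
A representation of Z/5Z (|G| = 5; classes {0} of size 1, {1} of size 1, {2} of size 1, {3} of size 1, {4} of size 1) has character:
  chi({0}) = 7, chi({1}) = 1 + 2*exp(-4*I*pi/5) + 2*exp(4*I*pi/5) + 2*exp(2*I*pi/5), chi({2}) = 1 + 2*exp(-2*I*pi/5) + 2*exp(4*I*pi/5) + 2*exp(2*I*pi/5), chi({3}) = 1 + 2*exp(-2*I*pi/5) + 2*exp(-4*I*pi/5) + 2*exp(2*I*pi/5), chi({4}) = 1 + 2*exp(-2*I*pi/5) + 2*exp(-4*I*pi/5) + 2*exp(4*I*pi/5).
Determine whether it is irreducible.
Not irreducible (reducible): <chi, chi> = 13 > 1.

Solution. <chi, chi> = (1/|G|) sum_C |C| * |chi(C)|^2 = (1/5)[1*|7|^2 + 1*|1 + 2*exp(-4*I*pi/5) + 2*exp(4*I*pi/5) + 2*exp(2*I*pi/5)|^2 + 1*|1 + 2*exp(-2*I*pi/5) + 2*exp(4*I*pi/5) + 2*exp(2*I*pi/5)|^2 + 1*|1 + 2*exp(-2*I*pi/5) + 2*exp(-4*I*pi/5) + 2*exp(2*I*pi/5)|^2 + 1*|1 + 2*exp(-2*I*pi/5) + 2*exp(-4*I*pi/5) + 2*exp(4*I*pi/5)|^2]
  = (1/5)[(49) + (13 + 10*exp(-2*I*pi/5) + 8*exp(-4*I*pi/5) + 8*exp(4*I*pi/5) + 10*exp(2*I*pi/5)) + (13 + 8*exp(-2*I*pi/5) + 10*exp(-4*I*pi/5) + 10*exp(4*I*pi/5) + 8*exp(2*I*pi/5)) + (13 + 8*exp(-2*I*pi/5) + 10*exp(-4*I*pi/5) + 10*exp(4*I*pi/5) + 8*exp(2*I*pi/5)) + (13 + 10*exp(-2*I*pi/5) + 8*exp(-4*I*pi/5) + 8*exp(4*I*pi/5) + 10*exp(2*I*pi/5))] = 65/5 = 13.
(Exp terms are combined using exp(i*s)*conj(exp(i*t)) = exp(i*(s-t)), and sums of them are collapsed using the identity that for every m > 1 the m distinct m-th roots of unity sum to 0, e.g. 1 + exp(2*I*pi/3) + exp(-2*I*pi/3) = 0.)
A character is irreducible iff <chi, chi> = 1, so this representation is reducible.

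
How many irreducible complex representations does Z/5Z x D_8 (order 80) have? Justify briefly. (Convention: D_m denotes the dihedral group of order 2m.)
35

Details: The number of irreducible complex representations of a finite group equals its number of conjugacy classes. For a direct product, #classes(G x H) = #classes(G) * #classes(H). Z/5Z has 5 classes (abelian), D_8 has 7 classes, so 5 * 7 = 35, so Z/5Z x D_8 (order 80) has exactly 35 irreducible complex representations.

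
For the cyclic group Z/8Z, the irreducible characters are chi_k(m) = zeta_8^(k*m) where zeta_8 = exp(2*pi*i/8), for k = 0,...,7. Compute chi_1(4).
chi_1(4) = zeta_8^4 = -1

Working: chi_1(4) = zeta_8^(1*4) = zeta_8^4. Since zeta_8^8 = 1, this equals zeta_8^4 = exp(2*pi*i*4/8) = -1.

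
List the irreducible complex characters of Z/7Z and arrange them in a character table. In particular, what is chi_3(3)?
Character table of Z/7Z (irreps indexed chi_0,...,chi_6 with chi_k(m) = zeta_7^(k*m), zeta_7 = exp(2*pi*i/7)):
  irrep \ class  {0} (size 1)  {1} (size 1)    {2} (size 1)    {3} (size 1)    {4} (size 1)    {5} (size 1)    {6} (size 1)  
  chi_0          1             1               1               1               1               1               1             
  chi_1          1             exp(2*I*pi/7)   exp(4*I*pi/7)   exp(6*I*pi/7)   exp(-6*I*pi/7)  exp(-4*I*pi/7)  exp(-2*I*pi/7)
  chi_2          1             exp(4*I*pi/7)   exp(-6*I*pi/7)  exp(-2*I*pi/7)  exp(2*I*pi/7)   exp(6*I*pi/7)   exp(-4*I*pi/7)
  chi_3          1             exp(6*I*pi/7)   exp(-2*I*pi/7)  exp(4*I*pi/7)   exp(-4*I*pi/7)  exp(2*I*pi/7)   exp(-6*I*pi/7)
  chi_4          1             exp(-6*I*pi/7)  exp(2*I*pi/7)   exp(-4*I*pi/7)  exp(4*I*pi/7)   exp(-2*I*pi/7)  exp(6*I*pi/7) 
  chi_5          1             exp(-4*I*pi/7)  exp(6*I*pi/7)   exp(2*I*pi/7)   exp(-2*I*pi/7)  exp(-6*I*pi/7)  exp(4*I*pi/7) 
  chi_6          1             exp(-2*I*pi/7)  exp(-4*I*pi/7)  exp(-6*I*pi/7)  exp(6*I*pi/7)   exp(4*I*pi/7)   exp(2*I*pi/7) 

Spot check: chi_3(3) = zeta_7^(3*3) = zeta_7^9 = exp(4*I*pi/7).

Working: Z/7Z is abelian, so all 7 irreducible complex representations are 1-dimensional. They are given by chi_k(m) = zeta_7^(k*m) for k = 0,...,6. Row orthogonality: sum_m chi_k(m) conj(chi_l(m)) = 7 * [k = l].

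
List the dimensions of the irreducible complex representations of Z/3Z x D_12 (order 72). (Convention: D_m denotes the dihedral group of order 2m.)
Dimensions: 1, 1, 1, 1, 1, 1, 1, 1, 1, 1, 1, 1, 2, 2, 2, 2, 2, 2, 2, 2, 2, 2, 2, 2, 2, 2, 2

Argument: There are 27 irreducibles (= number of conjugacy classes). Their dimensions d_i satisfy sum d_i^2 = |G| = 72: 1 + 1 + 1 + 1 + 1 + 1 + 1 + 1 + 1 + 1 + 1 + 1 + 4 + 4 + 4 + 4 + 4 + 4 + 4 + 4 + 4 + 4 + 4 + 4 + 4 + 4 + 4 = 72. (For the product with Z/3Z: each of the 3 1-dim characters of Z/3Z tensors with each irrep of D_12, giving 3 copies of each D_12-dimension.)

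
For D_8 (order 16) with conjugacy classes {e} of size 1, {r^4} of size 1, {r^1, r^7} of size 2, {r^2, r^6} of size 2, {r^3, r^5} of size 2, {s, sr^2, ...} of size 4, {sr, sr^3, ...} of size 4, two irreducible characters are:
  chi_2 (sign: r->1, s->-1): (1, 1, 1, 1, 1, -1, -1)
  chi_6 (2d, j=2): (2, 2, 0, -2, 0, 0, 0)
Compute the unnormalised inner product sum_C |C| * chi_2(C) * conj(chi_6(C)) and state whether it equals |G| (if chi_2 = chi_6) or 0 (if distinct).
Sum = 0; so <chi_2, chi_6> = 0 (distinct irreducibles are orthogonal).

Derivation: Compute term by term over conjugacy classes (|C| * chi_2(C) * conj(chi_6(C))):
  1*(1)*conj(2) + 1*(1)*conj(2) + 2*(1)*conj(0) + 2*(1)*conj(-2) + 2*(1)*conj(0) + 4*(-1)*conj(0) + 4*(-1)*conj(0)
  = (2) + (2) + (0) + (-4) + (0) + (0) + (0)
  = 0.
Dividing by |G| = 16 gives 0/16 = 0, matching the row-orthogonality relation <chi_2, chi_6> = [chi_2 = chi_6].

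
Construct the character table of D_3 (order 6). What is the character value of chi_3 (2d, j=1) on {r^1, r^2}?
Conjugacy classes: {e} of size 1, {r^1, r^2} of size 2, {s, sr, ..., sr^2} of size 3.
Character table:
  irrep \ class              {e} (size 1)  {r^1, r^2} (size 2)  {s, sr, ..., sr^2} (size 3)
  chi_1 (triv)               1             1                    1                          
  chi_2 (sign: r->1, s->-1)  1             1                    -1                         
  chi_3 (2d, j=1)            2             -1                   0                          

Spot check: chi_3 (2d, j=1) on {r^1, r^2} = -1.

Derivation: D_3 has order 2*3 = 6 with 3 conjugacy classes, hence 3 irreducibles. Sum of squared dims 1 + 1 + 4 = 6 = |G|. Linear characters come from the abelianisation; the 2-dimensional irreps have character r^k -> 2*cos(2*pi*j*k/3), reflections -> 0.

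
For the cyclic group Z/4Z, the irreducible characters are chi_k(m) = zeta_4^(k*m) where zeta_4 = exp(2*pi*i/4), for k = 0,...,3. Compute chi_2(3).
chi_2(3) = zeta_4^6 = -1

Solution. chi_2(3) = zeta_4^(2*3) = zeta_4^6. Since zeta_4^4 = 1, this equals zeta_4^2 = exp(2*pi*i*2/4) = -1.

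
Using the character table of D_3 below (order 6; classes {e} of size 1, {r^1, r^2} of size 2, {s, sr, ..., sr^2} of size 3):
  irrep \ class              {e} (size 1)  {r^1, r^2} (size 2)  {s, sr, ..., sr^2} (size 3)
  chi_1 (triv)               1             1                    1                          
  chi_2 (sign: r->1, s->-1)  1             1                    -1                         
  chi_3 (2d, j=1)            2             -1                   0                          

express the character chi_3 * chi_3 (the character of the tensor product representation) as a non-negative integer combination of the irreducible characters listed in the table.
chi_3 tensor chi_3 = chi_1 + chi_2 + chi_3 (all other irreducibles have multiplicity 0).

Solution. The character of a tensor product is the pointwise product (chi_3 * chi_3)(C) = chi_3(C) * chi_3(C):
  {e}: (2)*(2), {r^1, r^2}: (-1)*(-1), {s, sr, ..., sr^2}: (0)*(0)
so (chi_3 * chi_3) takes values
  {e} -> 4, {r^1, r^2} -> 1, {s, sr, ..., sr^2} -> 0.
Now take the inner product of this character with each irreducible chi from the table, <chi_3*chi_3, chi> = (1/6) sum_C |C| (chi_3*chi_3)(C) conj(chi(C)):
  <chi_3*chi_3, chi_1> = (1/6)[1*(4)*conj(1) + 2*(1)*conj(1) + 3*(0)*conj(1)]
      = (1/6)[(4) + (2) + (0)] = 6/6 = 1
  <chi_3*chi_3, chi_2> = (1/6)[1*(4)*conj(1) + 2*(1)*conj(1) + 3*(0)*conj(-1)]
      = (1/6)[(4) + (2) + (0)] = 6/6 = 1
  <chi_3*chi_3, chi_3> = (1/6)[1*(4)*conj(2) + 2*(1)*conj(-1) + 3*(0)*conj(0)]
      = (1/6)[(8) + (-2) + (0)] = 6/6 = 1
Hence the multiplicities are chi_1: 1, chi_2: 1, chi_3: 1. Dimension check: dim(chi_3)*dim(chi_3) = 2*2 = 4 and sum (mult * dim) = 1*1 + 1*1 + 1*2 = 4.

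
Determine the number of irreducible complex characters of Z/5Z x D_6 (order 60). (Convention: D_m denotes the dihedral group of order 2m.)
30

The number of irreducible complex representations of a finite group equals its number of conjugacy classes. For a direct product, #classes(G x H) = #classes(G) * #classes(H). Z/5Z has 5 classes (abelian), D_6 has 6 classes, so 5 * 6 = 30, so Z/5Z x D_6 (order 60) has exactly 30 irreducible complex representations.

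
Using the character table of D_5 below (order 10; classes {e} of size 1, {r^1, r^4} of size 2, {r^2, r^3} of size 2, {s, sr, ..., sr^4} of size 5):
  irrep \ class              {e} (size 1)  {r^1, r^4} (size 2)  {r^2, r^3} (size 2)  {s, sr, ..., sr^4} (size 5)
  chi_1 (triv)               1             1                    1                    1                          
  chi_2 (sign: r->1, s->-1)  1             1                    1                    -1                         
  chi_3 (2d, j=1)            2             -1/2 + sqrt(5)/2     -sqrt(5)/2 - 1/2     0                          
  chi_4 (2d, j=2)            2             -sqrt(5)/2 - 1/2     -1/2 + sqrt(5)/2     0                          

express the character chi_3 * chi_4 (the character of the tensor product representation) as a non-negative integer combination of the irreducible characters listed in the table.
chi_3 tensor chi_4 = chi_3 + chi_4 (all other irreducibles have multiplicity 0).

Proof sketch: The character of a tensor product is the pointwise product (chi_3 * chi_4)(C) = chi_3(C) * chi_4(C):
  {e}: (2)*(2), {r^1, r^4}: (-1/2 + sqrt(5)/2)*(-sqrt(5)/2 - 1/2), {r^2, r^3}: (-sqrt(5)/2 - 1/2)*(-1/2 + sqrt(5)/2), {s, sr, ..., sr^4}: (0)*(0)
so (chi_3 * chi_4) takes values
  {e} -> 4, {r^1, r^4} -> -1, {r^2, r^3} -> -1, {s, sr, ..., sr^4} -> 0.
Now take the inner product of this character with each irreducible chi from the table, <chi_3*chi_4, chi> = (1/10) sum_C |C| (chi_3*chi_4)(C) conj(chi(C)):
  <chi_3*chi_4, chi_1> = (1/10)[1*(4)*conj(1) + 2*(-1)*conj(1) + 2*(-1)*conj(1) + 5*(0)*conj(1)]
      = (1/10)[(4) + (-2) + (-2) + (0)] = 0/10 = 0
  <chi_3*chi_4, chi_2> = (1/10)[1*(4)*conj(1) + 2*(-1)*conj(1) + 2*(-1)*conj(1) + 5*(0)*conj(-1)]
      = (1/10)[(4) + (-2) + (-2) + (0)] = 0/10 = 0
  <chi_3*chi_4, chi_3> = (1/10)[1*(4)*conj(2) + 2*(-1)*conj(-1/2 + sqrt(5)/2) + 2*(-1)*conj(-sqrt(5)/2 - 1/2) + 5*(0)*conj(0)]
      = (1/10)[(8) + (1 - sqrt(5)) + (1 + sqrt(5)) + (0)] = 10/10 = 1
  <chi_3*chi_4, chi_4> = (1/10)[1*(4)*conj(2) + 2*(-1)*conj(-sqrt(5)/2 - 1/2) + 2*(-1)*conj(-1/2 + sqrt(5)/2) + 5*(0)*conj(0)]
      = (1/10)[(8) + (1 + sqrt(5)) + (1 - sqrt(5)) + (0)] = 10/10 = 1
Hence the multiplicities are chi_3: 1, chi_4: 1. Dimension check: dim(chi_3)*dim(chi_4) = 2*2 = 4 and sum (mult * dim) = 1*2 + 1*2 = 4.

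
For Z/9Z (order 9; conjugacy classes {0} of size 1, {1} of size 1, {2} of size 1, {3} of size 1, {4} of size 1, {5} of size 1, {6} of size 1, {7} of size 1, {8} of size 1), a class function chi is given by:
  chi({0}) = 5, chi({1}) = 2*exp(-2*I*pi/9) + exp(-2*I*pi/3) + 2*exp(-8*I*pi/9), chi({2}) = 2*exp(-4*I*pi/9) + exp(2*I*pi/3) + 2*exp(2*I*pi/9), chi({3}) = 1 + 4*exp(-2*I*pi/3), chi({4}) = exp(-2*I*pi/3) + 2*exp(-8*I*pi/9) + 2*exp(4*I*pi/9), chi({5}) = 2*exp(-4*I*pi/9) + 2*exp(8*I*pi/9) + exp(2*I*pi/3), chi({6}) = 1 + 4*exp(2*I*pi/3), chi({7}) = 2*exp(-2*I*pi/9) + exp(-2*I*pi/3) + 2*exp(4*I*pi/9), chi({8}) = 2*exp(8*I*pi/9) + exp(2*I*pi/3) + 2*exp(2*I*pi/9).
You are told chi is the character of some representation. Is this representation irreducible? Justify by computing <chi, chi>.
Not irreducible (reducible): <chi, chi> = 9 > 1.

Details: <chi, chi> = (1/|G|) sum_C |C| * |chi(C)|^2 = (1/9)[1*|5|^2 + 1*|2*exp(-2*I*pi/9) + exp(-2*I*pi/3) + 2*exp(-8*I*pi/9)|^2 + 1*|2*exp(-4*I*pi/9) + exp(2*I*pi/3) + 2*exp(2*I*pi/9)|^2 + 1*|1 + 4*exp(-2*I*pi/3)|^2 + 1*|exp(-2*I*pi/3) + 2*exp(-8*I*pi/9) + 2*exp(4*I*pi/9)|^2 + 1*|2*exp(-4*I*pi/9) + 2*exp(8*I*pi/9) + exp(2*I*pi/3)|^2 + 1*|1 + 4*exp(2*I*pi/3)|^2 + 1*|2*exp(-2*I*pi/9) + exp(-2*I*pi/3) + 2*exp(4*I*pi/9)|^2 + 1*|2*exp(8*I*pi/9) + exp(2*I*pi/3) + 2*exp(2*I*pi/9)|^2]
  = (1/9)[(25) + (9 + 4*exp(-2*I*pi/3) + 2*exp(-4*I*pi/9) + 2*exp(-2*I*pi/9) + 2*exp(2*I*pi/9) + 2*exp(4*I*pi/9) + 4*exp(2*I*pi/3)) + (9 + 4*exp(-2*I*pi/3) + 2*exp(-4*I*pi/9) + 2*exp(-8*I*pi/9) + 2*exp(8*I*pi/9) + 2*exp(4*I*pi/9) + 4*exp(2*I*pi/3)) + (13) + (9 + 4*exp(-2*I*pi/3) + 2*exp(-2*I*pi/9) + 2*exp(-8*I*pi/9) + 2*exp(8*I*pi/9) + 2*exp(2*I*pi/9) + 4*exp(2*I*pi/3)) + (9 + 4*exp(-2*I*pi/3) + 2*exp(-2*I*pi/9) + 2*exp(-8*I*pi/9) + 2*exp(8*I*pi/9) + 2*exp(2*I*pi/9) + 4*exp(2*I*pi/3)) + (13) + (9 + 4*exp(-2*I*pi/3) + 2*exp(-4*I*pi/9) + 2*exp(-8*I*pi/9) + 2*exp(8*I*pi/9) + 2*exp(4*I*pi/9) + 4*exp(2*I*pi/3)) + (9 + 4*exp(-2*I*pi/3) + 2*exp(-4*I*pi/9) + 2*exp(-2*I*pi/9) + 2*exp(2*I*pi/9) + 2*exp(4*I*pi/9) + 4*exp(2*I*pi/3))] = 81/9 = 9.
(Exp terms are combined using exp(i*s)*conj(exp(i*t)) = exp(i*(s-t)), and sums of them are collapsed using the identity that for every m > 1 the m distinct m-th roots of unity sum to 0, e.g. 1 + exp(2*I*pi/3) + exp(-2*I*pi/3) = 0.)
A character is irreducible iff <chi, chi> = 1, so this representation is reducible.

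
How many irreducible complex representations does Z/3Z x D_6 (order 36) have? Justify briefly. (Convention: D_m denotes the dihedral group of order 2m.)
18

Explanation: The number of irreducible complex representations of a finite group equals its number of conjugacy classes. For a direct product, #classes(G x H) = #classes(G) * #classes(H). Z/3Z has 3 classes (abelian), D_6 has 6 classes, so 3 * 6 = 18, so Z/3Z x D_6 (order 36) has exactly 18 irreducible complex representations.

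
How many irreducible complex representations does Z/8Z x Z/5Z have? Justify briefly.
40

Why: The number of irreducible complex representations of a finite group equals its number of conjugacy classes. Z/8Z x Z/5Z is abelian of order 40, so every element is its own conjugacy class: 40 classes, so Z/8Z x Z/5Z (order 40) has exactly 40 irreducible complex representations.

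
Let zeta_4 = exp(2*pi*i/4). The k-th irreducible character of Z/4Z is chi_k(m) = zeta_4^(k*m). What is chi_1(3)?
chi_1(3) = zeta_4^3 = -I

Solution. chi_1(3) = zeta_4^(1*3) = zeta_4^3. Since zeta_4^4 = 1, this equals zeta_4^3 = exp(2*pi*i*3/4) = -I.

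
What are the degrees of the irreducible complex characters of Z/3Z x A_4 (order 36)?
Dimensions: 1, 1, 1, 1, 1, 1, 1, 1, 1, 3, 3, 3

There are 12 irreducibles (= number of conjugacy classes). Their dimensions d_i satisfy sum d_i^2 = |G| = 36: 1 + 1 + 1 + 1 + 1 + 1 + 1 + 1 + 1 + 9 + 9 + 9 = 36. (For the product with Z/3Z: each of the 3 1-dim characters of Z/3Z tensors with each irrep of A_4, giving 3 copies of each A_4-dimension.)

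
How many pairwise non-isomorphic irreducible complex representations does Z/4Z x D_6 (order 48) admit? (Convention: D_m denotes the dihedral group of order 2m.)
24

The number of irreducible complex representations of a finite group equals its number of conjugacy classes. For a direct product, #classes(G x H) = #classes(G) * #classes(H). Z/4Z has 4 classes (abelian), D_6 has 6 classes, so 4 * 6 = 24, so Z/4Z x D_6 (order 48) has exactly 24 irreducible complex representations.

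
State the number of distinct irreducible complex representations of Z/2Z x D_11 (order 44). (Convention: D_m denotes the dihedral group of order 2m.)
14

The number of irreducible complex representations of a finite group equals its number of conjugacy classes. For a direct product, #classes(G x H) = #classes(G) * #classes(H). Z/2Z has 2 classes (abelian), D_11 has 7 classes, so 2 * 7 = 14, so Z/2Z x D_11 (order 44) has exactly 14 irreducible complex representations.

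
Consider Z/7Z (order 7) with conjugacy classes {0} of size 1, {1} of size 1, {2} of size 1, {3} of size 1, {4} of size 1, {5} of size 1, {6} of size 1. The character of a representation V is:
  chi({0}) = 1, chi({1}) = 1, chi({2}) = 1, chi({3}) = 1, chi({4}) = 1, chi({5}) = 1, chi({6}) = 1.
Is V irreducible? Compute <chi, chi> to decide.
Irreducible: <chi, chi> = 1.

<chi, chi> = (1/|G|) sum_C |C| * |chi(C)|^2 = (1/7)[1*|1|^2 + 1*|1|^2 + 1*|1|^2 + 1*|1|^2 + 1*|1|^2 + 1*|1|^2 + 1*|1|^2]
  = (1/7)[(1) + (1) + (1) + (1) + (1) + (1) + (1)] = 7/7 = 1.
(Exp terms are combined using exp(i*s)*conj(exp(i*t)) = exp(i*(s-t)), and sums of them are collapsed using the identity that for every m > 1 the m distinct m-th roots of unity sum to 0, e.g. 1 + exp(2*I*pi/3) + exp(-2*I*pi/3) = 0.)
A character is irreducible iff <chi, chi> = 1, so this representation is irreducible.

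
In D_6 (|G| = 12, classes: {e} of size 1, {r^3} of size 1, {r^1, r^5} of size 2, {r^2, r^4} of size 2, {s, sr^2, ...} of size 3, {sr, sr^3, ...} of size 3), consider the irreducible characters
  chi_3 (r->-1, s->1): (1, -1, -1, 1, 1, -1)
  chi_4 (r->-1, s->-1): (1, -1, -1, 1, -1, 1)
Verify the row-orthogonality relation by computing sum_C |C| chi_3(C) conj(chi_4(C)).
Sum = 0; so <chi_3, chi_4> = 0 (distinct irreducibles are orthogonal).

Explanation: Compute term by term over conjugacy classes (|C| * chi_3(C) * conj(chi_4(C))):
  1*(1)*conj(1) + 1*(-1)*conj(-1) + 2*(-1)*conj(-1) + 2*(1)*conj(1) + 3*(1)*conj(-1) + 3*(-1)*conj(1)
  = (1) + (1) + (2) + (2) + (-3) + (-3)
  = 0.
Dividing by |G| = 12 gives 0/12 = 0, matching the row-orthogonality relation <chi_3, chi_4> = [chi_3 = chi_4].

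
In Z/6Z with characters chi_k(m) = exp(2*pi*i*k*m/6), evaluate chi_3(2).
chi_3(2) = zeta_6^6 = 1

Justification: chi_3(2) = zeta_6^(3*2) = zeta_6^6. Since zeta_6^6 = 1, this equals zeta_6^0 = exp(2*pi*i*0/6) = 1.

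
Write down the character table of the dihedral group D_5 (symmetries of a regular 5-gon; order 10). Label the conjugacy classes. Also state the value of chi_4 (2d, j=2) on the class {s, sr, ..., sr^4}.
Conjugacy classes: {e} of size 1, {r^1, r^4} of size 2, {r^2, r^3} of size 2, {s, sr, ..., sr^4} of size 5.
Character table:
  irrep \ class              {e} (size 1)  {r^1, r^4} (size 2)  {r^2, r^3} (size 2)  {s, sr, ..., sr^4} (size 5)
  chi_1 (triv)               1             1                    1                    1                          
  chi_2 (sign: r->1, s->-1)  1             1                    1                    -1                         
  chi_3 (2d, j=1)            2             -1/2 + sqrt(5)/2     -sqrt(5)/2 - 1/2     0                          
  chi_4 (2d, j=2)            2             -sqrt(5)/2 - 1/2     -1/2 + sqrt(5)/2     0                          

Spot check: chi_4 (2d, j=2) on {s, sr, ..., sr^4} = 0.

Working: D_5 has order 2*5 = 10 with 4 conjugacy classes, hence 4 irreducibles. Sum of squared dims 1 + 1 + 4 + 4 = 10 = |G|. Linear characters come from the abelianisation; the 2-dimensional irreps have character r^k -> 2*cos(2*pi*j*k/5), reflections -> 0.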